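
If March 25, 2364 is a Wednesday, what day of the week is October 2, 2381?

Day-of-year of March 25, 2364: 85.
Day-of-year of October 2, 2381: 275.
2364 has 366 days, so 366 − 85 = 281 days remain in 2364.
Full years 2365–2380: 12 common + 4 leap = 12×365 + 4×366 = 5844 days.
Total: 281 + 5844 + 275 = 6400 days.
6400 mod 7 = 2, so 2 days after Wednesday is Friday.

Friday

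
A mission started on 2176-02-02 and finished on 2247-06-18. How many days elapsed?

26068

From February 2, 2176 to February 2, 2247: 71 years, of which 17 contain a Feb 29 — 54×365 + 17×366 = 25932 days.
(2200 is not a leap year (divisible by 100 but not 400).)
February 2247: 28 − 2 = 26 days remain (2247 is not a leap year, so February has 28 days).
Then March (31), April (30), May (31): 31 + 30 + 31 = 92 days.
June 1–18, 2247: 18 days.
Residual: 136 days.
Total: 26068 days.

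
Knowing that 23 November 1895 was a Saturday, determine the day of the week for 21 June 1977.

Tuesday

Day-of-year of November 23, 1895: 327.
Day-of-year of June 21, 1977: 172.
1895 has 365 days, so 365 − 327 = 38 days remain in 1895.
Full years 1896–1976: 61 common + 20 leap = 61×365 + 20×366 = 29585 days.
Total: 38 + 29585 + 172 = 29795 days.
29795 mod 7 = 3, so 3 days after Saturday is Tuesday.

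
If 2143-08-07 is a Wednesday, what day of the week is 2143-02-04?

Count forward from the earlier date (February 4, 2143) to the later (August 7, 2143):
February 2143: 28 − 4 = 24 days remain (2143 is not a leap year, so February has 28 days).
Then March (31), April (30), May (31), June (30), July (31): 31 + 30 + 31 + 30 + 31 = 153 days.
August 1–7, 2143: 7 days.
Total: 24 + 153 + 7 = 184 days.
184 mod 7 = 2, so 2 days before Wednesday is Monday.

Monday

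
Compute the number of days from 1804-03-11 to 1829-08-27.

From March 11, 1804 to March 11, 1829: 25 years, of which 6 contain a Feb 29 — 19×365 + 6×366 = 9131 days.
March 1829: 31 − 11 = 20 days remain.
Then April (30), May (31), June (30), July (31): 30 + 31 + 30 + 31 = 122 days.
August 1–27, 1829: 27 days.
Residual: 169 days.
Total: 9300 days.

9300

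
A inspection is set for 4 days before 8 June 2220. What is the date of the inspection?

4 June 2220

Count 4 days before June 8, 2220:
Within June 2220: 8 − 4 = 4 days.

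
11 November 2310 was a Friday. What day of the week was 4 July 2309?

Sunday

Count forward from the earlier date (July 4, 2309) to the later (November 11, 2310):
July 4, 2309 → July 4, 2310: 365 days.
July 2310: 31 − 4 = 27 days remain.
Then August (31), September (30), October (31): 31 + 30 + 31 = 92 days.
November 1–11, 2310: 11 days.
Residual: 130 days.
Total: 495 days.
495 mod 7 = 5, so 5 days before Friday is Sunday.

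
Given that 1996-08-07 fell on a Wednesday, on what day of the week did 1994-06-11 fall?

Saturday

Count forward from the earlier date (June 11, 1994) to the later (August 7, 1996):
June 1994: 30 − 11 = 19 days remain.
Then 25 full months totalling 762 days.
August 1–7, 1996: 7 days.
Total: 19 + 762 + 7 = 788 days.
788 mod 7 = 4, so 4 days before Wednesday is Saturday.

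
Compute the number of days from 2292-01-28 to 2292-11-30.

307

January 2292: 31 − 28 = 3 days remain.
Then 9 full months totalling 274 days.
November 1–30, 2292: 30 days.
Total: 3 + 274 + 30 = 307 days.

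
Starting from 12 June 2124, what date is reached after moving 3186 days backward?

22 September 2115

Count 3186 days before June 12, 2124:
From September 22, 2115 to September 22, 2123: 8 years, of which 2 contain a Feb 29 — 6×365 + 2×366 = 2922 days.
September 2123: 30 − 22 = 8 days remain.
Then October (31), November (30), December (31), January (31), February 2124 (29), March (31), April (30), May (31): 31 + 30 + 31 + 31 + 29 + 31 + 30 + 31 = 244 days.
June 1–12, 2124: 12 days.
Residual: 264 days.
Total: 3186 days.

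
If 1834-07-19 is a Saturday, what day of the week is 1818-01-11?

Sunday

Count forward from the earlier date (January 11, 1818) to the later (July 19, 1834):
From January 11, 1818 to January 11, 1834: 16 years, of which 4 contain a Feb 29 — 12×365 + 4×366 = 5844 days.
January 1834: 31 − 11 = 20 days remain.
Then February 1834 (28), March (31), April (30), May (31), June (30): 28 + 31 + 30 + 31 + 30 = 150 days.
July 1–19, 1834: 19 days.
Residual: 189 days.
Total: 6033 days.
6033 mod 7 = 6, so 6 days before Saturday is Sunday.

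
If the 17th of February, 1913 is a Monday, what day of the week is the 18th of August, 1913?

February 1913: 28 − 17 = 11 days remain (1913 is not a leap year, so February has 28 days).
Then March (31), April (30), May (31), June (30), July (31): 31 + 30 + 31 + 30 + 31 = 153 days.
August 1–18, 1913: 18 days.
Total: 11 + 153 + 18 = 182 days.
182 is a multiple of 7, so the 18th of August, 1913 falls on the same weekday: Monday.

Monday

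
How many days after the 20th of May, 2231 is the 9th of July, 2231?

May 2231: 31 − 20 = 11 days remain.
Then June (30): 30 days.
July 1–9, 2231: 9 days.
Total: 11 + 30 + 9 = 50 days.

50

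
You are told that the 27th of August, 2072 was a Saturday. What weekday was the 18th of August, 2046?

Saturday

Count forward from the earlier date (August 18, 2046) to the later (August 27, 2072):
From August 18, 2046 to August 18, 2072: 26 years, of which 7 contain a Feb 29 — 19×365 + 7×366 = 9497 days.
Within August 2072: 27 − 18 = 9 days.
Total: 9506 days.
9506 is a multiple of 7, so the 18th of August, 2046 falls on the same weekday: Saturday.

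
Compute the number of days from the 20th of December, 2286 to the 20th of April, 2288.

487

Day-of-year of December 20, 2286: 354.
Day-of-year of April 20, 2288: 111.
2286 has 365 days, so 365 − 354 = 11 days remain in 2286.
Full years: 2287: 365. Sum = 365.
Total: 11 + 365 + 111 = 487 days.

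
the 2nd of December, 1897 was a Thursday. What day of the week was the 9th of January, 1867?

Count forward from the earlier date (January 9, 1867) to the later (December 2, 1897):
From January 9, 1867 to January 9, 1897: 30 years, of which 8 contain a Feb 29 — 22×365 + 8×366 = 10958 days.
January 1897: 31 − 9 = 22 days remain.
Then 10 full months totalling 303 days.
December 1–2, 1897: 2 days.
Residual: 327 days.
Total: 11285 days.
11285 mod 7 = 1, so 1 day before Thursday is Wednesday.

Wednesday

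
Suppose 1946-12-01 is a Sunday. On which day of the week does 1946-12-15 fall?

Within December 1946: 15 − 1 = 14 days.
14 is a multiple of 7, so 1946-12-15 falls on the same weekday: Sunday.

Sunday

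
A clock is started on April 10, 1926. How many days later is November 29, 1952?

9730

Day-of-year of April 10, 1926: 100.
Day-of-year of November 29, 1952: 334.
1926 has 365 days, so 365 − 100 = 265 days remain in 1926.
Full years 1927–1951: 19 common + 6 leap = 19×365 + 6×366 = 9131 days.
Total: 265 + 9131 + 334 = 9730 days.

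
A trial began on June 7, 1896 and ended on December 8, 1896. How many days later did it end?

June 1896: 30 − 7 = 23 days remain.
Then July (31), August (31), September (30), October (31), November (30): 31 + 31 + 30 + 31 + 30 = 153 days.
December 1–8, 1896: 8 days.
Total: 23 + 153 + 8 = 184 days.

184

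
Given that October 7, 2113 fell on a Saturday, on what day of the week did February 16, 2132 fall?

From October 7, 2113 to October 7, 2131: 18 years, of which 4 contain a Feb 29 — 14×365 + 4×366 = 6574 days.
October 2131: 31 − 7 = 24 days remain.
Then November (30), December (31), January (31): 30 + 31 + 31 = 92 days.
February 1–16, 2132: 16 days (2132 is a leap year).
Residual: 132 days.
Total: 6706 days.
6706 is a multiple of 7, so February 16, 2132 falls on the same weekday: Saturday.

Saturday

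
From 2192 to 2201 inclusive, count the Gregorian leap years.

Years divisible by 4 in [2192, 2201]: 2192, 2196, 2200.
Of these, 2200 is divisible by 100 but not 400, so not leap.
Leap years: 3 − 1 = 2.

2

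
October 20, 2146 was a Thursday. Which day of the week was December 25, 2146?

Sunday

October 2146: 31 − 20 = 11 days remain.
Then November (30): 30 days.
December 1–25, 2146: 25 days.
Total: 11 + 30 + 25 = 66 days.
66 mod 7 = 3, so 3 days after Thursday is Sunday.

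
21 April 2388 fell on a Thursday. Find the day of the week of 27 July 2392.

Monday

April 21, 2388 → April 21, 2389: 365 days.
April 21, 2389 → April 21, 2390: 365 days.
April 21, 2390 → April 21, 2391: 365 days.
April 21, 2391 → April 21, 2392: 366 days (2392 is a leap year).
April 2392: 30 − 21 = 9 days remain.
Then May (31), June (30): 31 + 30 = 61 days.
July 1–27, 2392: 27 days.
Residual: 97 days.
Total: 1558 days.
1558 mod 7 = 4, so 4 days after Thursday is Monday.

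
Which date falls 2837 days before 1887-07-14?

1879-10-07

Count 2837 days before July 14, 1887:
Day-of-year of October 7, 1879: 280.
Day-of-year of July 14, 1887: 195.
1879 has 365 days, so 365 − 280 = 85 days remain in 1879.
Full years 1880–1886: 5 common + 2 leap = 5×365 + 2×366 = 2557 days.
Total: 85 + 2557 + 195 = 2837 days.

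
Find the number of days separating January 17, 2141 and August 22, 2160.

7157

From January 17, 2141 to January 17, 2160: 19 years, of which 4 contain a Feb 29 — 15×365 + 4×366 = 6939 days.
January 2160: 31 − 17 = 14 days remain.
Then February 2160 (29), March (31), April (30), May (31), June (30), July (31): 29 + 31 + 30 + 31 + 30 + 31 = 182 days.
August 1–22, 2160: 22 days.
Residual: 218 days.
Total: 7157 days.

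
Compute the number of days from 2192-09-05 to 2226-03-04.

12232

From September 5, 2192 to September 5, 2225: 33 years, of which 7 contain a Feb 29 — 26×365 + 7×366 = 12052 days.
(2200 is not a leap year (divisible by 100 but not 400).)
September 2225: 30 − 5 = 25 days remain.
Then October (31), November (30), December (31), January (31), February 2226 (28): 31 + 30 + 31 + 31 + 28 = 151 days.
March 1–4, 2226: 4 days.
Residual: 180 days.
Total: 12232 days.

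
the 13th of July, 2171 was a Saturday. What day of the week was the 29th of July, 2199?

Day-of-year of July 13, 2171: 194.
Day-of-year of July 29, 2199: 210.
2171 has 365 days, so 365 − 194 = 171 days remain in 2171.
Full years 2172–2198: 20 common + 7 leap = 20×365 + 7×366 = 9862 days.
Total: 171 + 9862 + 210 = 10243 days.
10243 mod 7 = 2, so 2 days after Saturday is Monday.

Monday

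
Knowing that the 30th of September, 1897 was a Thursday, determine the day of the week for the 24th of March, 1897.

Wednesday

Count forward from the earlier date (March 24, 1897) to the later (September 30, 1897):
March 1897: 31 − 24 = 7 days remain.
Then April (30), May (31), June (30), July (31), August (31): 30 + 31 + 30 + 31 + 31 = 153 days.
September 1–30, 1897: 30 days.
Total: 7 + 153 + 30 = 190 days.
190 mod 7 = 1, so 1 day before Thursday is Wednesday.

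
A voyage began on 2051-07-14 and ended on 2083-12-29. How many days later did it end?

From July 14, 2051 to July 14, 2083: 32 years, of which 8 contain a Feb 29 — 24×365 + 8×366 = 11688 days.
July 2083: 31 − 14 = 17 days remain.
Then August (31), September (30), October (31), November (30): 31 + 30 + 31 + 30 = 122 days.
December 1–29, 2083: 29 days.
Residual: 168 days.
Total: 11856 days.

11856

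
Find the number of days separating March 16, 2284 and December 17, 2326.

15615

From March 16, 2284 to March 16, 2326: 42 years, of which 9 contain a Feb 29 — 33×365 + 9×366 = 15339 days.
(2300 is not a leap year (divisible by 100 but not 400).)
March 2326: 31 − 16 = 15 days remain.
Then April (30), May (31), June (30), July (31), August (31), September (30), October (31), November (30): 30 + 31 + 30 + 31 + 31 + 30 + 31 + 30 = 244 days.
December 1–17, 2326: 17 days.
Residual: 276 days.
Total: 15615 days.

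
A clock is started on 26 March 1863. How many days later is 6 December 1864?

Day-of-year of March 26, 1863: 85.
Day-of-year of December 6, 1864: 341.
1863 has 365 days, so 365 − 85 = 280 days remain in 1863.
Total: 280 + 341 = 621 days.

621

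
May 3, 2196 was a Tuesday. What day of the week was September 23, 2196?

May 2196: 31 − 3 = 28 days remain.
Then June (30), July (31), August (31): 30 + 31 + 31 = 92 days.
September 1–23, 2196: 23 days.
Total: 28 + 92 + 23 = 143 days.
143 mod 7 = 3, so 3 days after Tuesday is Friday.

Friday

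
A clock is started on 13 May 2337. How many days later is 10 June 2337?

May 2337: 31 − 13 = 18 days remain.
June 1–10, 2337: 10 days.
Total: 18 + 10 = 28 days.

28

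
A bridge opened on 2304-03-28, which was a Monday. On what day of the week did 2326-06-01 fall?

Tuesday

From March 28, 2304 to March 28, 2326: 22 years, of which 5 contain a Feb 29 — 17×365 + 5×366 = 8035 days.
March 2326: 31 − 28 = 3 days remain.
Then April (30), May (31): 30 + 31 = 61 days.
June 1, 2326: 1 day.
Residual: 65 days.
Total: 8100 days.
8100 mod 7 = 1, so 1 day after Monday is Tuesday.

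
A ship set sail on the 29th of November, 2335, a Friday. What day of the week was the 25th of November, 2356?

From November 29, 2335 to November 29, 2355: 20 years, of which 5 contain a Feb 29 — 15×365 + 5×366 = 7305 days.
November 2355: 30 − 29 = 1 day remains.
Then 11 full months totalling 336 days.
November 1–25, 2356: 25 days.
Residual: 362 days.
Total: 7667 days.
7667 mod 7 = 2, so 2 days after Friday is Sunday.

Sunday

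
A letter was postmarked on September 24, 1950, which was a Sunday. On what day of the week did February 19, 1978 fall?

Day-of-year of September 24, 1950: 267.
Day-of-year of February 19, 1978: 50.
1950 has 365 days, so 365 − 267 = 98 days remain in 1950.
Full years 1951–1977: 20 common + 7 leap = 20×365 + 7×366 = 9862 days.
Total: 98 + 9862 + 50 = 10010 days.
10010 is a multiple of 7, so February 19, 1978 falls on the same weekday: Sunday.

Sunday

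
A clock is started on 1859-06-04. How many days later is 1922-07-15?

Day-of-year of June 4, 1859: 155.
Day-of-year of July 15, 1922: 196.
1859 has 365 days, so 365 − 155 = 210 days remain in 1859.
Full years 1860–1921: 47 common + 15 leap = 47×365 + 15×366 = 22645 days.
Total: 210 + 22645 + 196 = 23051 days.

23051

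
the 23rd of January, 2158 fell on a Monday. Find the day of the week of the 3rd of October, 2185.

Monday

From January 23, 2158 to January 23, 2185: 27 years, of which 7 contain a Feb 29 — 20×365 + 7×366 = 9862 days.
January 2185: 31 − 23 = 8 days remain.
Then February 2185 (28), March (31), April (30), May (31), June (30), July (31), August (31), September (30): 28 + 31 + 30 + 31 + 30 + 31 + 31 + 30 = 242 days.
October 1–3, 2185: 3 days.
Residual: 253 days.
Total: 10115 days.
10115 is a multiple of 7, so the 3rd of October, 2185 falls on the same weekday: Monday.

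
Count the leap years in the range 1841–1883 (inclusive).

10

Years divisible by 4 in [1841, 1883]: 1844, 1848, 1852, 1856, 1860, 1864, 1868, 1872, 1876, 1880.
No century exceptions apply. Count: 10.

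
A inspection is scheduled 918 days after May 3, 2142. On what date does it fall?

November 6, 2144

Count 918 days after May 3, 2142:
May 2142: 31 − 3 = 28 days remain.
Then 29 full months totalling 884 days.
November 1–6, 2144: 6 days.
Total: 28 + 884 + 6 = 918 days.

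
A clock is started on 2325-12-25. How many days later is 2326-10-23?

302

Day-of-year of December 25, 2325: 359.
Day-of-year of October 23, 2326: 296.
2325 has 365 days, so 365 − 359 = 6 days remain in 2325.
Total: 6 + 296 = 302 days.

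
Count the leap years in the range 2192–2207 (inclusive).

3

Years divisible by 4 in [2192, 2207]: 2192, 2196, 2200, 2204.
Of these, 2200 is divisible by 100 but not 400, so not leap.
Leap years: 4 − 1 = 3.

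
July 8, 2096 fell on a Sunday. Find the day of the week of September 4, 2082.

Count forward from the earlier date (September 4, 2082) to the later (July 8, 2096):
Day-of-year of September 4, 2082: 247.
Day-of-year of July 8, 2096: 190.
2082 has 365 days, so 365 − 247 = 118 days remain in 2082.
Full years 2083–2095: 10 common + 3 leap = 10×365 + 3×366 = 4748 days.
Total: 118 + 4748 + 190 = 5056 days.
5056 mod 7 = 2, so 2 days before Sunday is Friday.

Friday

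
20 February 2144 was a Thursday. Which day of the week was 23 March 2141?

Thursday

Count forward from the earlier date (March 23, 2141) to the later (February 20, 2144):
Day-of-year of March 23, 2141: 82.
Day-of-year of February 20, 2144: 51.
2141 has 365 days, so 365 − 82 = 283 days remain in 2141.
Full years: 2142: 365; 2143: 365. Sum = 730.
Total: 283 + 730 + 51 = 1064 days.
1064 is a multiple of 7, so 23 March 2141 falls on the same weekday: Thursday.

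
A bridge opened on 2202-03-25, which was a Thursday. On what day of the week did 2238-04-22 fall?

From March 25, 2202 to March 25, 2238: 36 years, of which 9 contain a Feb 29 — 27×365 + 9×366 = 13149 days.
March 2238: 31 − 25 = 6 days remain.
April 1–22, 2238: 22 days.
Residual: 28 days.
Total: 13177 days.
13177 mod 7 = 3, so 3 days after Thursday is Sunday.

Sunday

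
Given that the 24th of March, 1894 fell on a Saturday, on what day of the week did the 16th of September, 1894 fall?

Sunday

March 1894: 31 − 24 = 7 days remain.
Then April (30), May (31), June (30), July (31), August (31): 30 + 31 + 30 + 31 + 31 = 153 days.
September 1–16, 1894: 16 days.
Total: 7 + 153 + 16 = 176 days.
176 mod 7 = 1, so 1 day after Saturday is Sunday.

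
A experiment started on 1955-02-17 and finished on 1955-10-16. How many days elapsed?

February 1955: 28 − 17 = 11 days remain (1955 is not a leap year, so February has 28 days).
Then March (31), April (30), May (31), June (30), July (31), August (31), September (30): 31 + 30 + 31 + 30 + 31 + 31 + 30 = 214 days.
October 1–16, 1955: 16 days.
Total: 11 + 214 + 16 = 241 days.

241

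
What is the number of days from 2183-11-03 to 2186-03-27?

Day-of-year of November 3, 2183: 307.
Day-of-year of March 27, 2186: 86.
2183 has 365 days, so 365 − 307 = 58 days remain in 2183.
Full years: 2184: 366; 2185: 365. Sum = 731.
Total: 58 + 731 + 86 = 875 days.

875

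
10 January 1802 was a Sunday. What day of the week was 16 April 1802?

January 1802: 31 − 10 = 21 days remain.
Then February 1802 (28), March (31): 28 + 31 = 59 days.
April 1–16, 1802: 16 days.
Total: 21 + 59 + 16 = 96 days.
96 mod 7 = 5, so 5 days after Sunday is Friday.

Friday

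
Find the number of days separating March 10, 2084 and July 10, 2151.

24592

Day-of-year of March 10, 2084: 70.
Day-of-year of July 10, 2151: 191.
2084 has 366 days, so 366 − 70 = 296 days remain in 2084.
Full years 2085–2150: 51 common + 15 leap = 51×365 + 15×366 = 24105 days.
Total: 296 + 24105 + 191 = 24592 days.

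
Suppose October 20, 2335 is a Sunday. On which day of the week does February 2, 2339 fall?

Thursday

Day-of-year of October 20, 2335: 293.
Day-of-year of February 2, 2339: 33.
2335 has 365 days, so 365 − 293 = 72 days remain in 2335.
Full years: 2336: 366; 2337: 365; 2338: 365. Sum = 1096.
Total: 72 + 1096 + 33 = 1201 days.
1201 mod 7 = 4, so 4 days after Sunday is Thursday.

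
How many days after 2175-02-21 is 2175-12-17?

299

February 2175: 28 − 21 = 7 days remain (2175 is not a leap year, so February has 28 days).
Then 9 full months totalling 275 days.
December 1–17, 2175: 17 days.
Total: 7 + 275 + 17 = 299 days.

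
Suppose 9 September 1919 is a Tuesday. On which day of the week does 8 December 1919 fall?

September 1919: 30 − 9 = 21 days remain.
Then October (31), November (30): 31 + 30 = 61 days.
December 1–8, 1919: 8 days.
Total: 21 + 61 + 8 = 90 days.
90 mod 7 = 6, so 6 days after Tuesday is Monday.

Monday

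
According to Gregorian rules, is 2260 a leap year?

Yes

2260 is a leap year.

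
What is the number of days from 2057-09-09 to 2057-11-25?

77

September 2057: 30 − 9 = 21 days remain.
Then October (31): 31 days.
November 1–25, 2057: 25 days.
Total: 21 + 31 + 25 = 77 days.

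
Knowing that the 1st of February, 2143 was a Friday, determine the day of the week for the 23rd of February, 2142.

Friday

Count forward from the earlier date (February 23, 2142) to the later (February 1, 2143):
February 2142: 28 − 23 = 5 days remain (2142 is not a leap year, so February has 28 days).
Then 11 full months totalling 337 days.
February 1, 2143: 1 day (2143 is not a leap year).
Residual: 343 days.
Total: 343 days.
343 is a multiple of 7, so the 23rd of February, 2142 falls on the same weekday: Friday.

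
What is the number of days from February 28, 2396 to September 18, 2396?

203

February 2396: 29 − 28 = 1 day remains (2396 is a leap year, so February has 29 days).
Then March (31), April (30), May (31), June (30), July (31), August (31): 31 + 30 + 31 + 30 + 31 + 31 = 184 days.
September 1–18, 2396: 18 days.
Total: 1 + 184 + 18 = 203 days.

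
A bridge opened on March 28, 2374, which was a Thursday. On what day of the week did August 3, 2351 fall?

Friday

Count forward from the earlier date (August 3, 2351) to the later (March 28, 2374):
From August 3, 2351 to August 3, 2373: 22 years, of which 6 contain a Feb 29 — 16×365 + 6×366 = 8036 days.
August 2373: 31 − 3 = 28 days remain.
Then September (30), October (31), November (30), December (31), January (31), February 2374 (28): 30 + 31 + 30 + 31 + 31 + 28 = 181 days.
March 1–28, 2374: 28 days.
Residual: 237 days.
Total: 8273 days.
8273 mod 7 = 6, so 6 days before Thursday is Friday.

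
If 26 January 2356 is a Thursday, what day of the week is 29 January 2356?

Sunday

Within January 2356: 29 − 26 = 3 days.
3 mod 7 = 3, so 3 days after Thursday is Sunday.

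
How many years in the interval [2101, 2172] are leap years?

Years divisible by 4: 2104, 2108, …, 2172 — 18 in all.
No century exceptions apply. Count: 18.

18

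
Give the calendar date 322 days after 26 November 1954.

14 October 1955

Count 322 days after November 26, 1954:
November 1954: 30 − 26 = 4 days remain.
Then 10 full months totalling 304 days.
October 1–14, 1955: 14 days.
Total: 4 + 304 + 14 = 322 days.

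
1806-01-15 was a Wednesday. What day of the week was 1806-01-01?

Count forward from the earlier date (January 1, 1806) to the later (January 15, 1806):
Within January 1806: 15 − 1 = 14 days.
14 is a multiple of 7, so 1806-01-01 falls on the same weekday: Wednesday.

Wednesday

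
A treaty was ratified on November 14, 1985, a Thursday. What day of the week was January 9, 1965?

Count forward from the earlier date (January 9, 1965) to the later (November 14, 1985):
Day-of-year of January 9, 1965: 9.
Day-of-year of November 14, 1985: 318.
1965 has 365 days, so 365 − 9 = 356 days remain in 1965.
Full years 1966–1984: 14 common + 5 leap = 14×365 + 5×366 = 6940 days.
Total: 356 + 6940 + 318 = 7614 days.
7614 mod 7 = 5, so 5 days before Thursday is Saturday.

Saturday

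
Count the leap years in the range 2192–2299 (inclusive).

26

Years divisible by 4: 2192, 2196, …, 2296 — 27 in all.
Of these, 2200 is divisible by 100 but not 400, so not leap.
Leap years: 27 − 1 = 26.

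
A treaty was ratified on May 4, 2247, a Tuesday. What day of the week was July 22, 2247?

Thursday

May 2247: 31 − 4 = 27 days remain.
Then June (30): 30 days.
July 1–22, 2247: 22 days.
Total: 27 + 30 + 22 = 79 days.
79 mod 7 = 2, so 2 days after Tuesday is Thursday.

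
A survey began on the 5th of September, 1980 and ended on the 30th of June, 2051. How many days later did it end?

From September 5, 1980 to September 5, 2050: 70 years, of which 17 contain a Feb 29 — 53×365 + 17×366 = 25567 days.
(2000 is a leap year (divisible by 400).)
September 2050: 30 − 5 = 25 days remain.
Then October (31), November (30), December (31), January (31), February 2051 (28), March (31), April (30), May (31): 31 + 30 + 31 + 31 + 28 + 31 + 30 + 31 = 243 days.
June 1–30, 2051: 30 days.
Residual: 298 days.
Total: 25865 days.

25865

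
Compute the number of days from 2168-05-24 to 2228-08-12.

From May 24, 2168 to May 24, 2228: 60 years, of which 14 contain a Feb 29 — 46×365 + 14×366 = 21914 days.
(2200 is not a leap year (divisible by 100 but not 400).)
May 2228: 31 − 24 = 7 days remain.
Then June (30), July (31): 30 + 31 = 61 days.
August 1–12, 2228: 12 days.
Residual: 80 days.
Total: 21994 days.

21994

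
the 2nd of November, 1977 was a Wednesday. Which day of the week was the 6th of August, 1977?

Saturday

Count forward from the earlier date (August 6, 1977) to the later (November 2, 1977):
August 1977: 31 − 6 = 25 days remain.
Then September (30), October (31): 30 + 31 = 61 days.
November 1–2, 1977: 2 days.
Total: 25 + 61 + 2 = 88 days.
88 mod 7 = 4, so 4 days before Wednesday is Saturday.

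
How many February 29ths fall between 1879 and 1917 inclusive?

9

Years divisible by 4 in [1879, 1917]: 1880, 1884, 1888, 1892, 1896, 1900, 1904, 1908, 1912, 1916.
Of these, 1900 is divisible by 100 but not 400, so not leap.
Leap years: 10 − 1 = 9.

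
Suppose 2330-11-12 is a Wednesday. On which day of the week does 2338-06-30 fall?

Thursday

From November 12, 2330 to November 12, 2337: 7 years, of which 2 contain a Feb 29 — 5×365 + 2×366 = 2557 days.
November 2337: 30 − 12 = 18 days remain.
Then December (31), January (31), February 2338 (28), March (31), April (30), May (31): 31 + 31 + 28 + 31 + 30 + 31 = 182 days.
June 1–30, 2338: 30 days.
Residual: 230 days.
Total: 2787 days.
2787 mod 7 = 1, so 1 day after Wednesday is Thursday.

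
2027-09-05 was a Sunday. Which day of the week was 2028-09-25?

Day-of-year of September 5, 2027: 248.
Day-of-year of September 25, 2028: 269.
2027 has 365 days, so 365 − 248 = 117 days remain in 2027.
Total: 117 + 269 = 386 days.
386 mod 7 = 1, so 1 day after Sunday is Monday.

Monday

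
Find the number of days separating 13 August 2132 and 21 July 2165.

Day-of-year of August 13, 2132: 226.
Day-of-year of July 21, 2165: 202.
2132 has 366 days, so 366 − 226 = 140 days remain in 2132.
Full years 2133–2164: 24 common + 8 leap = 24×365 + 8×366 = 11688 days.
Total: 140 + 11688 + 202 = 12030 days.

12030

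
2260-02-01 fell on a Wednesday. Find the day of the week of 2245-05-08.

Thursday

Count forward from the earlier date (May 8, 2245) to the later (February 1, 2260):
Day-of-year of May 8, 2245: 128.
Day-of-year of February 1, 2260: 32.
2245 has 365 days, so 365 − 128 = 237 days remain in 2245.
Full years 2246–2259: 11 common + 3 leap = 11×365 + 3×366 = 5113 days.
Total: 237 + 5113 + 32 = 5382 days.
5382 mod 7 = 6, so 6 days before Wednesday is Thursday.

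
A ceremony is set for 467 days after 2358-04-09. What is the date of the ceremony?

2359-07-20

Count 467 days after April 9, 2358:
Day-of-year of April 9, 2358: 99.
Day-of-year of July 20, 2359: 201.
2358 has 365 days, so 365 − 99 = 266 days remain in 2358.
Total: 266 + 201 = 467 days.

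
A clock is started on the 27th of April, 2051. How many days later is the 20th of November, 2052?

April 27, 2051 → April 27, 2052: 366 days (2052 is a leap year).
April 2052: 30 − 27 = 3 days remain.
Then May (31), June (30), July (31), August (31), September (30), October (31): 31 + 30 + 31 + 31 + 30 + 31 = 184 days.
November 1–20, 2052: 20 days.
Residual: 207 days.
Total: 573 days.

573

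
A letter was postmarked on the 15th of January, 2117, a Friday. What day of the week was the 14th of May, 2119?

Sunday

Day-of-year of January 15, 2117: 15.
Day-of-year of May 14, 2119: 134.
2117 has 365 days, so 365 − 15 = 350 days remain in 2117.
Full years: 2118: 365. Sum = 365.
Total: 350 + 365 + 134 = 849 days.
849 mod 7 = 2, so 2 days after Friday is Sunday.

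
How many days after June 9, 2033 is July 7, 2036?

1124

Day-of-year of June 9, 2033: 160.
Day-of-year of July 7, 2036: 189.
2033 has 365 days, so 365 − 160 = 205 days remain in 2033.
Full years: 2034: 365; 2035: 365. Sum = 730.
Total: 205 + 730 + 189 = 1124 days.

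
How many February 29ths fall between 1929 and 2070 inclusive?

35

Years divisible by 4: 1932, 1936, …, 2068 — 35 in all.
2000 is divisible by 400, so still leap.
No century exceptions apply. Count: 35.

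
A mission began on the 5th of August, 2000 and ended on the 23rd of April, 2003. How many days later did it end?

Day-of-year of August 5, 2000: 218.
Day-of-year of April 23, 2003: 113.
2000 has 366 days, so 366 − 218 = 148 days remain in 2000.
Full years: 2001: 365; 2002: 365. Sum = 730.
Total: 148 + 730 + 113 = 991 days.

991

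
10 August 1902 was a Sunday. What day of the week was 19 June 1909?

Saturday

August 10, 1902 → August 10, 1903: 365 days.
August 10, 1903 → August 10, 1904: 366 days (1904 is a leap year).
August 10, 1904 → August 10, 1905: 365 days.
August 10, 1905 → August 10, 1906: 365 days.
August 10, 1906 → August 10, 1907: 365 days.
August 10, 1907 → August 10, 1908: 366 days (1908 is a leap year).
August 1908: 31 − 10 = 21 days remain.
Then 9 full months totalling 273 days.
June 1–19, 1909: 19 days.
Residual: 313 days.
Total: 2505 days.
2505 mod 7 = 6, so 6 days after Sunday is Saturday.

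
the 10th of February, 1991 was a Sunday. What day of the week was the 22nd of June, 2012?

Friday

From February 10, 1991 to February 10, 2012: 21 years, of which 5 contain a Feb 29 — 16×365 + 5×366 = 7670 days.
(2000 is a leap year (divisible by 400).)
February 2012: 29 − 10 = 19 days remain (2012 is a leap year, so February has 29 days).
Then March (31), April (30), May (31): 31 + 30 + 31 = 92 days.
June 1–22, 2012: 22 days.
Residual: 133 days.
Total: 7803 days.
7803 mod 7 = 5, so 5 days after Sunday is Friday.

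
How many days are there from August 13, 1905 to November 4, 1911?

August 13, 1905 → August 13, 1906: 365 days.
August 13, 1906 → August 13, 1907: 365 days.
August 13, 1907 → August 13, 1908: 366 days (1908 is a leap year).
August 13, 1908 → August 13, 1909: 365 days.
August 13, 1909 → August 13, 1910: 365 days.
August 13, 1910 → August 13, 1911: 365 days.
August 1911: 31 − 13 = 18 days remain.
Then September (30), October (31): 30 + 31 = 61 days.
November 1–4, 1911: 4 days.
Residual: 83 days.
Total: 2274 days.

2274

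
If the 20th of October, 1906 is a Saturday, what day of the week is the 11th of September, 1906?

Count forward from the earlier date (September 11, 1906) to the later (October 20, 1906):
September 1906: 30 − 11 = 19 days remain.
October 1–20, 1906: 20 days.
Total: 19 + 20 = 39 days.
39 mod 7 = 4, so 4 days before Saturday is Tuesday.

Tuesday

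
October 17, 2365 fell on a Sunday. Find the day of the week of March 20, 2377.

Sunday

From October 17, 2365 to October 17, 2376: 11 years, of which 3 contain a Feb 29 — 8×365 + 3×366 = 4018 days.
October 2376: 31 − 17 = 14 days remain.
Then November (30), December (31), January (31), February 2377 (28): 30 + 31 + 31 + 28 = 120 days.
March 1–20, 2377: 20 days.
Residual: 154 days.
Total: 4172 days.
4172 is a multiple of 7, so March 20, 2377 falls on the same weekday: Sunday.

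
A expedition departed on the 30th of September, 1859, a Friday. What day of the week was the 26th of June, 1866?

Day-of-year of September 30, 1859: 273.
Day-of-year of June 26, 1866: 177.
1859 has 365 days, so 365 − 273 = 92 days remain in 1859.
Full years: 1860: 366; 1861: 365; 1862: 365; 1863: 365; 1864: 366; 1865: 365. Sum = 2192.
Total: 92 + 2192 + 177 = 2461 days.
2461 mod 7 = 4, so 4 days after Friday is Tuesday.

Tuesday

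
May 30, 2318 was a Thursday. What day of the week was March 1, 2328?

From May 30, 2318 to May 30, 2327: 9 years, of which 2 contain a Feb 29 — 7×365 + 2×366 = 3287 days.
May 2327: 31 − 30 = 1 day remains.
Then 9 full months totalling 274 days.
March 1, 2328: 1 day.
Residual: 276 days.
Total: 3563 days.
3563 is a multiple of 7, so March 1, 2328 falls on the same weekday: Thursday.

Thursday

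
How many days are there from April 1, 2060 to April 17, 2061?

381

April 2060: 30 − 1 = 29 days remain.
Then 11 full months totalling 335 days.
April 1–17, 2061: 17 days.
Total: 29 + 335 + 17 = 381 days.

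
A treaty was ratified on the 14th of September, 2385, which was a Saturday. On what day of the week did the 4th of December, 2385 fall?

September 2385: 30 − 14 = 16 days remain.
Then October (31), November (30): 31 + 30 = 61 days.
December 1–4, 2385: 4 days.
Total: 16 + 61 + 4 = 81 days.
81 mod 7 = 4, so 4 days after Saturday is Wednesday.

Wednesday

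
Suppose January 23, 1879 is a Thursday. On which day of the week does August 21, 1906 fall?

From January 23, 1879 to January 23, 1906: 27 years, of which 6 contain a Feb 29 — 21×365 + 6×366 = 9861 days.
(1900 is not a leap year (divisible by 100 but not 400).)
January 1906: 31 − 23 = 8 days remain.
Then February 1906 (28), March (31), April (30), May (31), June (30), July (31): 28 + 31 + 30 + 31 + 30 + 31 = 181 days.
August 1–21, 1906: 21 days.
Residual: 210 days.
Total: 10071 days.
10071 mod 7 = 5, so 5 days after Thursday is Tuesday.

Tuesday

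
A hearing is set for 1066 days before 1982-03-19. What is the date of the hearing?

1979-04-18

Count 1066 days before March 19, 1982:
April 18, 1979 → April 18, 1980: 366 days (1980 is a leap year).
April 18, 1980 → April 18, 1981: 365 days.
April 1981: 30 − 18 = 12 days remain.
Then 10 full months totalling 304 days.
March 1–19, 1982: 19 days.
Residual: 335 days.
Total: 1066 days.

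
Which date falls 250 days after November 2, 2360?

July 10, 2361

Count 250 days after November 2, 2360:
Day-of-year of November 2, 2360: 307.
Day-of-year of July 10, 2361: 191.
2360 has 366 days, so 366 − 307 = 59 days remain in 2360.
Total: 59 + 191 = 250 days.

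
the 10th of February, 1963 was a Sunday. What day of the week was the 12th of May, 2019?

Sunday

From February 10, 1963 to February 10, 2019: 56 years, of which 14 contain a Feb 29 — 42×365 + 14×366 = 20454 days.
(2000 is a leap year (divisible by 400).)
February 2019: 28 − 10 = 18 days remain (2019 is not a leap year, so February has 28 days).
Then March (31), April (30): 31 + 30 = 61 days.
May 1–12, 2019: 12 days.
Residual: 91 days.
Total: 20545 days.
20545 is a multiple of 7, so the 12th of May, 2019 falls on the same weekday: Sunday.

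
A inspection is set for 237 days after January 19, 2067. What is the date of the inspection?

September 13, 2067

Count 237 days after January 19, 2067:
January 2067: 31 − 19 = 12 days remain.
Then February 2067 (28), March (31), April (30), May (31), June (30), July (31), August (31): 28 + 31 + 30 + 31 + 30 + 31 + 31 = 212 days.
September 1–13, 2067: 13 days.
Total: 12 + 212 + 13 = 237 days.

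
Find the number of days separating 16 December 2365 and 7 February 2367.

Day-of-year of December 16, 2365: 350.
Day-of-year of February 7, 2367: 38.
2365 has 365 days, so 365 − 350 = 15 days remain in 2365.
Full years: 2366: 365. Sum = 365.
Total: 15 + 365 + 38 = 418 days.

418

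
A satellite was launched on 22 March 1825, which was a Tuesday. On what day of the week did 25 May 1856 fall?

From March 22, 1825 to March 22, 1856: 31 years, of which 8 contain a Feb 29 — 23×365 + 8×366 = 11323 days.
March 1856: 31 − 22 = 9 days remain.
Then April (30): 30 days.
May 1–25, 1856: 25 days.
Residual: 64 days.
Total: 11387 days.
11387 mod 7 = 5, so 5 days after Tuesday is Sunday.

Sunday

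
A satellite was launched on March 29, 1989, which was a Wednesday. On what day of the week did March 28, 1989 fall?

Tuesday

Count forward from the earlier date (March 28, 1989) to the later (March 29, 1989):
Within March 1989: 29 − 28 = 1 day.
1 mod 7 = 1, so 1 day before Wednesday is Tuesday.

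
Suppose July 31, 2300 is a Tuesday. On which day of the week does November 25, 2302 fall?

July 2300: 31 − 31 = 0 days remain.
Then 27 full months totalling 822 days.
November 1–25, 2302: 25 days.
Total: 0 + 822 + 25 = 847 days.
847 is a multiple of 7, so November 25, 2302 falls on the same weekday: Tuesday.

Tuesday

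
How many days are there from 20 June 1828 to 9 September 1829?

446

June 20, 1828 → June 20, 1829: 365 days.
June 1829: 30 − 20 = 10 days remain.
Then July (31), August (31): 31 + 31 = 62 days.
September 1–9, 1829: 9 days.
Residual: 81 days.
Total: 446 days.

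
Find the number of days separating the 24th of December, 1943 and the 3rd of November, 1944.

315

December 1943: 31 − 24 = 7 days remain.
Then 10 full months totalling 305 days.
November 1–3, 1944: 3 days.
Total: 7 + 305 + 3 = 315 days.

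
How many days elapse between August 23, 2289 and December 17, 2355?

Day-of-year of August 23, 2289: 235.
Day-of-year of December 17, 2355: 351.
2289 has 365 days, so 365 − 235 = 130 days remain in 2289.
Full years 2290–2354: 50 common + 15 leap = 50×365 + 15×366 = 23740 days.
Total: 130 + 23740 + 351 = 24221 days.

24221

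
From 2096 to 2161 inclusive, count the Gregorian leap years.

Years divisible by 4: 2096, 2100, …, 2160 — 17 in all.
Of these, 2100 is divisible by 100 but not 400, so not leap.
Leap years: 17 − 1 = 16.

16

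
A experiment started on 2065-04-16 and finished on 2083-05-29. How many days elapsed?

Day-of-year of April 16, 2065: 106.
Day-of-year of May 29, 2083: 149.
2065 has 365 days, so 365 − 106 = 259 days remain in 2065.
Full years 2066–2082: 13 common + 4 leap = 13×365 + 4×366 = 6209 days.
Total: 259 + 6209 + 149 = 6617 days.

6617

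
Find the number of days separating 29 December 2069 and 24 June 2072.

December 29, 2069 → December 29, 2070: 365 days.
December 29, 2070 → December 29, 2071: 365 days.
December 2071: 31 − 29 = 2 days remain.
Then January (31), February 2072 (29), March (31), April (30), May (31): 31 + 29 + 31 + 30 + 31 = 152 days.
June 1–24, 2072: 24 days.
Residual: 178 days.
Total: 908 days.

908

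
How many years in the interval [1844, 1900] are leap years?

14

Years divisible by 4: 1844, 1848, …, 1900 — 15 in all.
Of these, 1900 is divisible by 100 but not 400, so not leap.
Leap years: 15 − 1 = 14.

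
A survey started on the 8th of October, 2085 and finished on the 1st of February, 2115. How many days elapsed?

Day-of-year of October 8, 2085: 281.
Day-of-year of February 1, 2115: 32.
2085 has 365 days, so 365 − 281 = 84 days remain in 2085.
Full years 2086–2114: 23 common + 6 leap = 23×365 + 6×366 = 10591 days.
Total: 84 + 10591 + 32 = 10707 days.

10707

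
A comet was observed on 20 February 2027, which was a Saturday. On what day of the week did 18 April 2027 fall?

Sunday

February 2027: 28 − 20 = 8 days remain (2027 is not a leap year, so February has 28 days).
Then March (31): 31 days.
April 1–18, 2027: 18 days.
Total: 8 + 31 + 18 = 57 days.
57 mod 7 = 1, so 1 day after Saturday is Sunday.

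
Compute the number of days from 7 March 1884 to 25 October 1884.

232

March 1884: 31 − 7 = 24 days remain.
Then April (30), May (31), June (30), July (31), August (31), September (30): 30 + 31 + 30 + 31 + 31 + 30 = 183 days.
October 1–25, 1884: 25 days.
Total: 24 + 183 + 25 = 232 days.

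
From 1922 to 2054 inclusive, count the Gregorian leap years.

33

Years divisible by 4: 1924, 1928, …, 2052 — 33 in all.
2000 is divisible by 400, so still leap.
No century exceptions apply. Count: 33.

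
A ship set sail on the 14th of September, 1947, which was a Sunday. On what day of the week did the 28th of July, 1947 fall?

Count forward from the earlier date (July 28, 1947) to the later (September 14, 1947):
July 1947: 31 − 28 = 3 days remain.
Then August (31): 31 days.
September 1–14, 1947: 14 days.
Total: 3 + 31 + 14 = 48 days.
48 mod 7 = 6, so 6 days before Sunday is Monday.

Monday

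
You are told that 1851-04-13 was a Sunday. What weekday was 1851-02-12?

Wednesday

Count forward from the earlier date (February 12, 1851) to the later (April 13, 1851):
February 1851: 28 − 12 = 16 days remain (1851 is not a leap year, so February has 28 days).
Then March (31): 31 days.
April 1–13, 1851: 13 days.
Total: 16 + 31 + 13 = 60 days.
60 mod 7 = 4, so 4 days before Sunday is Wednesday.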